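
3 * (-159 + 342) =549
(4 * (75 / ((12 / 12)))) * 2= 600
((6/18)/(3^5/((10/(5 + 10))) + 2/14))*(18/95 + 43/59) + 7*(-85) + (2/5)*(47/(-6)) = -51344037202/85840575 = -598.13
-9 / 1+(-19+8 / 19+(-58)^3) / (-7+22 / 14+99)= -26064372 / 12445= -2094.36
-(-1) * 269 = 269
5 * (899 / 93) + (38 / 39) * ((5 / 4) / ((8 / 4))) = 2545 / 52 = 48.94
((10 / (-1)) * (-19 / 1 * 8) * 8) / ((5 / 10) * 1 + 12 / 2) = 24320 / 13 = 1870.77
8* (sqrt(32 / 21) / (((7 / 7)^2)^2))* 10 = 320* sqrt(42) / 21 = 98.75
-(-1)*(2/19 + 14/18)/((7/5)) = 755/1197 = 0.63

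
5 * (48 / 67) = 240 / 67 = 3.58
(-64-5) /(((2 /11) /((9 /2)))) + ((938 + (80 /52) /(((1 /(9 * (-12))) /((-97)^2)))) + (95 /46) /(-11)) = -20577450581 /13156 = -1564111.48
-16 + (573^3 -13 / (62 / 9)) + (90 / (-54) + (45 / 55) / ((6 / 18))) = 384919094797 / 2046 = 188132499.90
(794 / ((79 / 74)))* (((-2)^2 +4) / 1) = 470048 / 79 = 5949.97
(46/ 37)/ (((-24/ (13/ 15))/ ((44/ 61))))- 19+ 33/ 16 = -27576739/ 1625040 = -16.97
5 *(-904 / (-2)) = 2260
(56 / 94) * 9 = 252 / 47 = 5.36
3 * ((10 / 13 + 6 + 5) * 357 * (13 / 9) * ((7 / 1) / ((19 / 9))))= 1147041 / 19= 60370.58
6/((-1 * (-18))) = 1/3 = 0.33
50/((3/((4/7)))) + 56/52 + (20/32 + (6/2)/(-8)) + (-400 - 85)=-517771/1092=-474.15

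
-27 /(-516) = 9 /172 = 0.05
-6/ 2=-3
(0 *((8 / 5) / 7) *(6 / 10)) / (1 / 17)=0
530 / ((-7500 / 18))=-159 / 125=-1.27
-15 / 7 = -2.14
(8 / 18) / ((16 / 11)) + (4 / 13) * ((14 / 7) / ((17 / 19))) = 7903 / 7956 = 0.99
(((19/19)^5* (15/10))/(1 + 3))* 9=27/8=3.38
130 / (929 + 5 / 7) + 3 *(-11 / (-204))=33367 / 110636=0.30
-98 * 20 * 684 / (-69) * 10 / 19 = 235200 / 23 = 10226.09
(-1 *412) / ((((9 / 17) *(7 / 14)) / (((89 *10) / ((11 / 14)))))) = -1763027.07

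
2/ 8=1/ 4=0.25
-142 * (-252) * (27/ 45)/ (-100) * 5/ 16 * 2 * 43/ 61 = -577017/ 6100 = -94.59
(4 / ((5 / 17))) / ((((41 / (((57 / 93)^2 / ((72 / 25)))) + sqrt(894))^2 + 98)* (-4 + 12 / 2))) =2269235924571179875 / 32122350010205514231784 -922246285978125* sqrt(894) / 2072409678077775111728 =0.00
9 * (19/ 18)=19/ 2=9.50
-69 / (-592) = 69 / 592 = 0.12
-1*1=-1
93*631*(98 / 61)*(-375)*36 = -77637609000 / 61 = -1272747688.52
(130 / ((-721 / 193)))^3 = -15794358229000 / 374805361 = -42140.16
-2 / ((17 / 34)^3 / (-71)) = 1136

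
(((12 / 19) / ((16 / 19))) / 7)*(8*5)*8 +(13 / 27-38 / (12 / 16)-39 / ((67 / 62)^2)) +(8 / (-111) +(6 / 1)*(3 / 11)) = -16482031213 / 345307347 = -47.73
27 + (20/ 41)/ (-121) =133927/ 4961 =27.00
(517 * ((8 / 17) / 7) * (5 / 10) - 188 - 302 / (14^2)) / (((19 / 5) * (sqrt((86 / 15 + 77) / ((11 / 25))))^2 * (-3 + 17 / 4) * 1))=-18930318 / 98206535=-0.19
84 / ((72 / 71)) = 497 / 6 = 82.83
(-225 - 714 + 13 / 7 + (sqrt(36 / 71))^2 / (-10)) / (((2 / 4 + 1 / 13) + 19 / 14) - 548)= 15138019 / 8820330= 1.72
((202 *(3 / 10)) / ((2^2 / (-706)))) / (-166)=106959 / 1660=64.43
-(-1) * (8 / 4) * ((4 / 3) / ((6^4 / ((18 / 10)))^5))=0.00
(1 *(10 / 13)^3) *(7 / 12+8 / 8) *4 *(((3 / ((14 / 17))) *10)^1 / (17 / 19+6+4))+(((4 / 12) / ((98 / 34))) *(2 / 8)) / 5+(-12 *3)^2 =581904189401 / 445683420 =1305.64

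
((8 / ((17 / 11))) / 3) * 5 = 440 / 51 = 8.63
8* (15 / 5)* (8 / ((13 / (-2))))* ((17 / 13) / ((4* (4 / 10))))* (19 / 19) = -4080 / 169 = -24.14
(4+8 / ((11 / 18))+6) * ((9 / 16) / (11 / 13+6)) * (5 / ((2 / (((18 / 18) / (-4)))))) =-74295 / 62656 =-1.19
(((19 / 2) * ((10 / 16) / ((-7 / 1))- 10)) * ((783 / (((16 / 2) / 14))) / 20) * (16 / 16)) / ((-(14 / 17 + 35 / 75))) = 428680755 / 84224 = 5089.77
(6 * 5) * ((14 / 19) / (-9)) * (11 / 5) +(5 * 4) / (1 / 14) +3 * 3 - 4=15937 / 57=279.60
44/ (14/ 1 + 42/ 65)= 715/ 238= 3.00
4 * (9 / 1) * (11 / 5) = 79.20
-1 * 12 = -12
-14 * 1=-14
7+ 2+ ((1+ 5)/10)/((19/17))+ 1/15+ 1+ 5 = 4447/285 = 15.60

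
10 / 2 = 5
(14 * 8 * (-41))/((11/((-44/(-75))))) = -18368/75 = -244.91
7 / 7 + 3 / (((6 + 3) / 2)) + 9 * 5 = 140 / 3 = 46.67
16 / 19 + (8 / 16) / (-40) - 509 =-772419 / 1520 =-508.17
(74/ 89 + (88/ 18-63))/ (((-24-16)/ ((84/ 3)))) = 321167/ 8010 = 40.10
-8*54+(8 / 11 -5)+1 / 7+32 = -31118 / 77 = -404.13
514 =514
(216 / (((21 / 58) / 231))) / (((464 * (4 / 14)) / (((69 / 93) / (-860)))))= -47817 / 53320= -0.90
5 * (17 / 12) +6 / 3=9.08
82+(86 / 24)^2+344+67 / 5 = 325613 / 720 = 452.24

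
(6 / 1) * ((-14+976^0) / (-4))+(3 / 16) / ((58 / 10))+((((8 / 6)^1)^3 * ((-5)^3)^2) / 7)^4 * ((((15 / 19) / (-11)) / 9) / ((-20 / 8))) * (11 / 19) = 928000000012524132491088589 / 641200206980592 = 1447285870948.90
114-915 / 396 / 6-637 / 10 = 197663 / 3960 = 49.91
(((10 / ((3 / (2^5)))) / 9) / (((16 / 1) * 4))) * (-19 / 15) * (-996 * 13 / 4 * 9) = 20501 / 3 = 6833.67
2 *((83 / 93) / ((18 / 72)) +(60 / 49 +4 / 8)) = 10.59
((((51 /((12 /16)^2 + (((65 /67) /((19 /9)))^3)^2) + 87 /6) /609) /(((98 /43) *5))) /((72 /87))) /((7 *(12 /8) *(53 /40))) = 0.00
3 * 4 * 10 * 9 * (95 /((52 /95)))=2436750 /13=187442.31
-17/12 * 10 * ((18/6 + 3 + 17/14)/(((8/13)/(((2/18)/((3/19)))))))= -2120495/18144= -116.87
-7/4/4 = -7/16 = -0.44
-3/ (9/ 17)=-17/ 3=-5.67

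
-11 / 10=-1.10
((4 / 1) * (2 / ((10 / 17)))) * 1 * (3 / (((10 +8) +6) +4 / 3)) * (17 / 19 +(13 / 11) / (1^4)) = 66402 / 19855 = 3.34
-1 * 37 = -37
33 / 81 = 11 / 27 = 0.41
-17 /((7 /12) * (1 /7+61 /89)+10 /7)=-10591 /1191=-8.89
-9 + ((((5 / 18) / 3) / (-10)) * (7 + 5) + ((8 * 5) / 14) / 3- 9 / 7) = -85 / 9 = -9.44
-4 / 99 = -0.04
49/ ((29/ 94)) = 4606/ 29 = 158.83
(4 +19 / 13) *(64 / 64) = 71 / 13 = 5.46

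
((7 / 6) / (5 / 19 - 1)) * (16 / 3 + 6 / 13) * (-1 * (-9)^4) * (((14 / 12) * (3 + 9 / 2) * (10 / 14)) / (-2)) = -39129075 / 208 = -188120.55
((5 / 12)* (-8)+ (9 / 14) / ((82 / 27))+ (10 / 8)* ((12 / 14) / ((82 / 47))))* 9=-6477 / 287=-22.57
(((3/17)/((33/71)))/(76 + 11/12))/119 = 12/289289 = 0.00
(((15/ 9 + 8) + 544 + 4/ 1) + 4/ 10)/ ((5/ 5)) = 8371/ 15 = 558.07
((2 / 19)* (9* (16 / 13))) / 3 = 96 / 247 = 0.39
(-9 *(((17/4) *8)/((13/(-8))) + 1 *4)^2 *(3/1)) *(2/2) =-1306800/169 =-7732.54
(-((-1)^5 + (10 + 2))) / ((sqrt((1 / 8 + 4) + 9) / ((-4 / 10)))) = 44 * sqrt(210) / 525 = 1.21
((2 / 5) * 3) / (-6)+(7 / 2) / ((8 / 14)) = 237 / 40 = 5.92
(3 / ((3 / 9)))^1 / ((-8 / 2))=-2.25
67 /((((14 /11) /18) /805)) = 762795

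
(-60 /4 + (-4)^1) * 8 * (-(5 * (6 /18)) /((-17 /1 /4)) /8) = -380 /51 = -7.45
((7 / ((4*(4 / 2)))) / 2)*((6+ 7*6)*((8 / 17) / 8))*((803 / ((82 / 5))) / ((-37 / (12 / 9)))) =-56210 / 25789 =-2.18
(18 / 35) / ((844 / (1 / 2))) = 9 / 29540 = 0.00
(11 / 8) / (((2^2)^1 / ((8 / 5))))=11 / 20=0.55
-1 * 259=-259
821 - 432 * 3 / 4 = 497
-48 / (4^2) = -3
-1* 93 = -93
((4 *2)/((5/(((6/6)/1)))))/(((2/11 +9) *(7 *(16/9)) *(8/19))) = 0.03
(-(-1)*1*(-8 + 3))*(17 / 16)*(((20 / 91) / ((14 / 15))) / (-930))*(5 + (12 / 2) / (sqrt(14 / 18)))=2125 / 315952 + 3825*sqrt(7) / 1105832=0.02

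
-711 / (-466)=711 / 466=1.53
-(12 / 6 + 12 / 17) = -46 / 17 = -2.71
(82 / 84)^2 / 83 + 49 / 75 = 2433421 / 3660300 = 0.66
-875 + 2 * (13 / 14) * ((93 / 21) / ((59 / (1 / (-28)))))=-70829903 / 80948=-875.00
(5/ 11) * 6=30/ 11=2.73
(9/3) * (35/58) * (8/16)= 105/116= 0.91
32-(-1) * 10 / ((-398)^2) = 2534469 / 79202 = 32.00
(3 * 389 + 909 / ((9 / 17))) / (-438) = -1442 / 219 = -6.58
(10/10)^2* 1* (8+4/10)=42/5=8.40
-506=-506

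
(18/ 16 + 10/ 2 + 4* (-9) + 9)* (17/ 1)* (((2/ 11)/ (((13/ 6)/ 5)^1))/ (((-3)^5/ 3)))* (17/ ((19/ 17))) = 4102355/ 146718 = 27.96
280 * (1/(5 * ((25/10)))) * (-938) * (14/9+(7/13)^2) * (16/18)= -2359137536/68445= -34467.64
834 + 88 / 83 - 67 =63749 / 83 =768.06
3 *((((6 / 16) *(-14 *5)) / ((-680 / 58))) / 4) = 1827 / 1088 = 1.68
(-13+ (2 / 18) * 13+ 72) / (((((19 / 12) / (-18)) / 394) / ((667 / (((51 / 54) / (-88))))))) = 319696920576 / 19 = 16826153714.53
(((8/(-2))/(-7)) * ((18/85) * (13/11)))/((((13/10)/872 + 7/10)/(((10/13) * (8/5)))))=669696/2669051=0.25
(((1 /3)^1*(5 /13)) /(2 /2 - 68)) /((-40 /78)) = 1 /268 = 0.00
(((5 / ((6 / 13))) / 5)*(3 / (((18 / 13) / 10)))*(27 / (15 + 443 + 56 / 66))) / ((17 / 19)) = 1589445 / 514828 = 3.09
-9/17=-0.53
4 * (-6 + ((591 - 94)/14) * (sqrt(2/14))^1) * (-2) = 48 - 284 * sqrt(7)/7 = -59.34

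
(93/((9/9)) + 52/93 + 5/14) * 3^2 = 366837/434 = 845.25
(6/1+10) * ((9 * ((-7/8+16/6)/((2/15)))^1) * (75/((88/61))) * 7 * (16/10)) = 12393675/11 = 1126697.73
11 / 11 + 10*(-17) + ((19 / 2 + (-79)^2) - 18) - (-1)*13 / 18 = 54578 / 9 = 6064.22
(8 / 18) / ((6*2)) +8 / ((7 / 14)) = 16.04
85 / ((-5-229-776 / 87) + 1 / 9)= -22185 / 63373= -0.35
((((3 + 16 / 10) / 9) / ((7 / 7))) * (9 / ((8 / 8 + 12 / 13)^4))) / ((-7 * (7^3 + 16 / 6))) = -1970709 / 14177734375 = -0.00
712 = 712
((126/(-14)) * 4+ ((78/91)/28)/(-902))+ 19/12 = -2281724/66297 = -34.42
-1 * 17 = -17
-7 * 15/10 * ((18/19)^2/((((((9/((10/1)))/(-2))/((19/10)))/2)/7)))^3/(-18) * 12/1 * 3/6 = -3584673792/6859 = -522623.38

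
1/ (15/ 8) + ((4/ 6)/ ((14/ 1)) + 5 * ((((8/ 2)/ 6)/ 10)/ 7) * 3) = 76/ 105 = 0.72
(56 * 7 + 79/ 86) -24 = 31727/ 86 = 368.92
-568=-568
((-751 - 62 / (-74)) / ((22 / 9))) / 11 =-124902 / 4477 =-27.90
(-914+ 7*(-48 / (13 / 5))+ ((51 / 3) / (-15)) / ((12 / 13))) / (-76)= 2444033 / 177840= 13.74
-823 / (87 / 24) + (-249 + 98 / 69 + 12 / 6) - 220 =-1385921 / 2001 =-692.61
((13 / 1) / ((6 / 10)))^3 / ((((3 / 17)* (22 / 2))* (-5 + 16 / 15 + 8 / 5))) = -4668625 / 2079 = -2245.61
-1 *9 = -9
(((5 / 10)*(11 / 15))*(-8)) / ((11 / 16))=-64 / 15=-4.27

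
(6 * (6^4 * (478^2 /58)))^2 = 789158246164107264 /841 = 938357010896679.27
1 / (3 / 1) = 0.33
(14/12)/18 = 7/108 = 0.06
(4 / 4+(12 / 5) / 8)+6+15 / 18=122 / 15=8.13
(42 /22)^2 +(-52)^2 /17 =334681 /2057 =162.70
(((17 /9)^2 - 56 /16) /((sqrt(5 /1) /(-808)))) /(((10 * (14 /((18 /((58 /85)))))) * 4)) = -18887 * sqrt(5) /36540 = -1.16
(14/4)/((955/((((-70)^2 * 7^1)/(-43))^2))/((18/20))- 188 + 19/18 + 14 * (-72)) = -82354300/28116764549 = -0.00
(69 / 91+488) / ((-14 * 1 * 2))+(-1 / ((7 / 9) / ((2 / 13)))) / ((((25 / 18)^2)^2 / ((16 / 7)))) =-17494760477 / 995312500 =-17.58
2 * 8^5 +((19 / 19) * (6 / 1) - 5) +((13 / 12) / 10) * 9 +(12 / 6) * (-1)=2621439 / 40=65535.98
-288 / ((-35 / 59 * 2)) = 8496 / 35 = 242.74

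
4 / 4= 1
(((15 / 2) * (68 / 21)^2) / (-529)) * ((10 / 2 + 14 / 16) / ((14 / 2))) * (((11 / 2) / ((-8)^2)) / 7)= -747065 / 487729536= -0.00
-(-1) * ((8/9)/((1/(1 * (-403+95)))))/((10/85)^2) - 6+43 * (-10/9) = -178508/9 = -19834.22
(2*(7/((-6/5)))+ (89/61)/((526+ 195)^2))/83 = -1109860268/7895864949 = -0.14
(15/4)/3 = 5/4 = 1.25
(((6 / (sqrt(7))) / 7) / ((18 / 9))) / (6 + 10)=3 * sqrt(7) / 784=0.01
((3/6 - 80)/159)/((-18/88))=22/9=2.44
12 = 12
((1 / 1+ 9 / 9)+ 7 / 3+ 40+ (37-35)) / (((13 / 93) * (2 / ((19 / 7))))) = 81871 / 182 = 449.84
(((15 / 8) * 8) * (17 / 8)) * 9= 2295 / 8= 286.88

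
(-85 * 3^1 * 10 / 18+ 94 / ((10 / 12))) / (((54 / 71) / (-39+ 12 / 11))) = 4273277 / 2970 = 1438.81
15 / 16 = 0.94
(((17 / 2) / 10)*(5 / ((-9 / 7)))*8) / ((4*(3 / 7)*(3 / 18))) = -92.56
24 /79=0.30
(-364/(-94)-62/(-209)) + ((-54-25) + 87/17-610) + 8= -112170086/166991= -671.71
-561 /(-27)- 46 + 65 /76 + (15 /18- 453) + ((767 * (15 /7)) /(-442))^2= -2240916157 /4843062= -462.71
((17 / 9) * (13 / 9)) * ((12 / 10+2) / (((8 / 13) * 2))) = 2873 / 405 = 7.09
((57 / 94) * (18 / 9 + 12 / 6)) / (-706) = -57 / 16591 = -0.00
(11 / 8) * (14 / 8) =77 / 32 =2.41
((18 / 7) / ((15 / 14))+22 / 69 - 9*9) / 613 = -27007 / 211485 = -0.13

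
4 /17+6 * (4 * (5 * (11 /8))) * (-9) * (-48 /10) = 121180 /17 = 7128.24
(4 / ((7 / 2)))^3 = 512 / 343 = 1.49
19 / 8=2.38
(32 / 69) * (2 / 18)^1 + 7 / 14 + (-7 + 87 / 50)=-73099 / 15525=-4.71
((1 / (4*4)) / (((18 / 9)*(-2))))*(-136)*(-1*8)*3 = -51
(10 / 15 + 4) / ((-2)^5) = -7 / 48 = -0.15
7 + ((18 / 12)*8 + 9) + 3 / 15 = 141 / 5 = 28.20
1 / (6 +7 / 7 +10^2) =0.01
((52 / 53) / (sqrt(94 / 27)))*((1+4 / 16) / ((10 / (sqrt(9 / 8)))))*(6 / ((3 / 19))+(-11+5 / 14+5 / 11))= 501111*sqrt(141) / 3068912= 1.94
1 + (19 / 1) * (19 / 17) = 378 / 17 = 22.24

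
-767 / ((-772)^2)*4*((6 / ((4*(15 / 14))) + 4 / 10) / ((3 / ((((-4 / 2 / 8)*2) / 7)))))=2301 / 10429720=0.00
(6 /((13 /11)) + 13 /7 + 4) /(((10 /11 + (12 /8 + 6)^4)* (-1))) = -35024 /10138037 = -0.00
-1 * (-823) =823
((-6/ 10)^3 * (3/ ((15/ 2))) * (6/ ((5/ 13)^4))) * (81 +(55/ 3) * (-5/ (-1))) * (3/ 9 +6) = -10119505032/ 390625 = -25905.93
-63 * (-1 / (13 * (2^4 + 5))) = 0.23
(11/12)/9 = 11/108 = 0.10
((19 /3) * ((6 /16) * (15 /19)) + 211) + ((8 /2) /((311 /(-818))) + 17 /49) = 202.70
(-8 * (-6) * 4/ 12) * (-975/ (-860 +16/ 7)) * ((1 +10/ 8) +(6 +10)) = 498225/ 1501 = 331.93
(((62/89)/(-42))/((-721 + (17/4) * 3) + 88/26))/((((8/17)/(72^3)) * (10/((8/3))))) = 568249344/114174095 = 4.98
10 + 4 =14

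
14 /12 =7 /6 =1.17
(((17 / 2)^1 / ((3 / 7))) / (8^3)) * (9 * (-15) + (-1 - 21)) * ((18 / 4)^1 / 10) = -56049 / 20480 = -2.74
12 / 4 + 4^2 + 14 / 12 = 121 / 6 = 20.17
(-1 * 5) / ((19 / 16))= -80 / 19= -4.21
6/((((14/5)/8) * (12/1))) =10/7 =1.43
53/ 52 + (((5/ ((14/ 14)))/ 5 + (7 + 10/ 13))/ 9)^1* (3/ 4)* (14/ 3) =691/ 156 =4.43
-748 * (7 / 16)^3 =-64141 / 1024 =-62.64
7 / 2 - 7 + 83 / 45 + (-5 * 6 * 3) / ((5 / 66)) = -107069 / 90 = -1189.66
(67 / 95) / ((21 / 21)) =67 / 95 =0.71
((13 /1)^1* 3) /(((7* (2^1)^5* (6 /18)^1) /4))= 117 /56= 2.09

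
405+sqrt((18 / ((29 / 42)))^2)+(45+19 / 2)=28163 / 58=485.57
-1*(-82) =82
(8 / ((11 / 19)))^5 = 81136812032 / 161051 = 503795.77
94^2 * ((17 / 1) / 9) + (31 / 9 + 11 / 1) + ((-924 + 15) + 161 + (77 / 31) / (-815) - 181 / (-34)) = 41134519741 / 2577030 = 15961.99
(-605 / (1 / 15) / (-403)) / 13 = 9075 / 5239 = 1.73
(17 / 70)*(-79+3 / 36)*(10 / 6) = -16099 / 504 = -31.94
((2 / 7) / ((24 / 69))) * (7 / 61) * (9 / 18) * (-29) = -667 / 488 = -1.37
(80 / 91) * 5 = 400 / 91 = 4.40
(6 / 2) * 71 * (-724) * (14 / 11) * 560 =-1209022080 / 11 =-109911098.18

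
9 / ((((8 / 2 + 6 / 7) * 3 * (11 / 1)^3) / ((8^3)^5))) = 369435906932736 / 22627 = 16327215580.18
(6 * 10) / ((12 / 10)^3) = 625 / 18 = 34.72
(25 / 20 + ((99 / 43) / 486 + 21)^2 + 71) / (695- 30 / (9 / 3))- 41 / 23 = -43876643543 / 42472990710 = -1.03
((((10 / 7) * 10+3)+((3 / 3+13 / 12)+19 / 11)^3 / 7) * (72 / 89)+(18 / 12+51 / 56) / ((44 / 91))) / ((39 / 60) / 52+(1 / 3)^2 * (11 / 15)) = 90860855175 / 336660478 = 269.89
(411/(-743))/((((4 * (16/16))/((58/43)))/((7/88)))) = -0.01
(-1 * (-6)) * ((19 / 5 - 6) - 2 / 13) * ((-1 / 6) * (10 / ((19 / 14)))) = 4284 / 247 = 17.34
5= 5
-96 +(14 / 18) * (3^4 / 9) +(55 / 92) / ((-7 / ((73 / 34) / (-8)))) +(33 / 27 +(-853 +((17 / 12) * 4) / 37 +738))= -11817948637 / 58330944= -202.60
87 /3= 29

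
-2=-2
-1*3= -3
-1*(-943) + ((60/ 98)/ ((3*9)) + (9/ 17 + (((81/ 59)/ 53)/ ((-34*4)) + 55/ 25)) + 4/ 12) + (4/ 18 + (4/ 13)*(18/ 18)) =226267411261/ 239027880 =946.62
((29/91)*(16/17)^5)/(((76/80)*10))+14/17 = 2082526734/2454932753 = 0.85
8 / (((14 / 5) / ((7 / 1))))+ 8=28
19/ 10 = 1.90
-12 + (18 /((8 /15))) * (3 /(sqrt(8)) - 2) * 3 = -429 /2 + 1215 * sqrt(2) /16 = -107.11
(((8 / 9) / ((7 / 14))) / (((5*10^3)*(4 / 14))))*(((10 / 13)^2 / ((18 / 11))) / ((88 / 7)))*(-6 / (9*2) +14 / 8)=833 / 16426800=0.00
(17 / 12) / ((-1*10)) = -17 / 120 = -0.14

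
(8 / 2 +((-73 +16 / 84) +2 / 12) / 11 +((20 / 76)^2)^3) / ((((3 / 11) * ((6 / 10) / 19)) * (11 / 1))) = -94314960155 / 3431873214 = -27.48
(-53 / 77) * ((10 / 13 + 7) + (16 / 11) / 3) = -187673 / 33033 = -5.68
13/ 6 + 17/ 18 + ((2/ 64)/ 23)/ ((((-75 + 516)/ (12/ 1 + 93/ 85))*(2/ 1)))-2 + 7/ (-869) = 7556009851/ 6849944640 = 1.10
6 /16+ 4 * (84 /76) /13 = 1413 /1976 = 0.72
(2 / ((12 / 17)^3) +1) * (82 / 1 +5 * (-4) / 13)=3021371 / 5616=537.99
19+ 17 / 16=321 / 16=20.06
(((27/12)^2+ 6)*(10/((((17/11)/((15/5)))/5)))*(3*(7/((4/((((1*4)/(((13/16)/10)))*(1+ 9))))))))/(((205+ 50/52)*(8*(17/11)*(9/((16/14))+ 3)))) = 100.21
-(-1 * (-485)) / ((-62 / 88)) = 21340 / 31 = 688.39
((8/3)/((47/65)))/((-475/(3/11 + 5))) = -6032/147345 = -0.04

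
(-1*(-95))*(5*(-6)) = -2850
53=53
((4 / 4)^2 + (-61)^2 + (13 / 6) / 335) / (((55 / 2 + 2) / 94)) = 703235902 / 59295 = 11859.95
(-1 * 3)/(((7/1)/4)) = -1.71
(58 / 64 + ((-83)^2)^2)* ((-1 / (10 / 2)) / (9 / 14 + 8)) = -10630664107 / 9680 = -1098209.10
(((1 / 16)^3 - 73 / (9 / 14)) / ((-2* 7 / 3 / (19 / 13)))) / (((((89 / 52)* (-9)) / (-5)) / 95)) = 37779579575 / 34449408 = 1096.67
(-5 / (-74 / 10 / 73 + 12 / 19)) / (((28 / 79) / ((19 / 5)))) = -10409435 / 102956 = -101.11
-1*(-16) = 16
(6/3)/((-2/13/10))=-130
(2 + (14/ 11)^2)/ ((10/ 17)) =3723/ 605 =6.15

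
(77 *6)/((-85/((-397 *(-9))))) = -1650726/85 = -19420.31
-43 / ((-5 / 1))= 43 / 5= 8.60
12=12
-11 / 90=-0.12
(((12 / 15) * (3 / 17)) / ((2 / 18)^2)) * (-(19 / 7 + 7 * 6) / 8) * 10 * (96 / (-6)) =1216944 / 119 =10226.42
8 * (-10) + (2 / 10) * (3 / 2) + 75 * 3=1453 / 10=145.30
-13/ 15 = -0.87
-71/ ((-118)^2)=-71/ 13924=-0.01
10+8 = 18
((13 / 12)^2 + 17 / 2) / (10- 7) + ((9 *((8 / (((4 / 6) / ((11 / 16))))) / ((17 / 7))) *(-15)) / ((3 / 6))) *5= -4582.80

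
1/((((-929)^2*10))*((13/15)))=3/22439066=0.00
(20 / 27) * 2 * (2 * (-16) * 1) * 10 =-12800 / 27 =-474.07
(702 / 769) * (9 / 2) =3159 / 769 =4.11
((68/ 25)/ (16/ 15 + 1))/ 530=102/ 41075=0.00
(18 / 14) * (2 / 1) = 18 / 7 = 2.57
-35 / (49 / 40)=-200 / 7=-28.57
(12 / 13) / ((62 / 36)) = 216 / 403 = 0.54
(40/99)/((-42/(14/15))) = -8/891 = -0.01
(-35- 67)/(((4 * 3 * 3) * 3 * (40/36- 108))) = 17/1924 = 0.01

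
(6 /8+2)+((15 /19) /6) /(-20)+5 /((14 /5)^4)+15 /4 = 4798949 /729904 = 6.57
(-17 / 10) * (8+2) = -17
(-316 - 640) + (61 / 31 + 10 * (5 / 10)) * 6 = -914.19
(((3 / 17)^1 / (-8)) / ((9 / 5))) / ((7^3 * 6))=-5 / 839664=-0.00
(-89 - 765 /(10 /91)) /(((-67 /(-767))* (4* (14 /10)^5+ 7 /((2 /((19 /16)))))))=-540773350000 /171983707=-3144.33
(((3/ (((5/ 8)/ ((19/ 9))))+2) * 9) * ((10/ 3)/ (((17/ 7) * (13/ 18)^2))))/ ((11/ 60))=3810240/ 2431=1567.35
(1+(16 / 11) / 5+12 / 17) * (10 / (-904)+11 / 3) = 9254719 / 1267860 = 7.30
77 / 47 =1.64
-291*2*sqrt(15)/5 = -582*sqrt(15)/5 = -450.82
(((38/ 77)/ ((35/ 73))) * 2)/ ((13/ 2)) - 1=-23939/ 35035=-0.68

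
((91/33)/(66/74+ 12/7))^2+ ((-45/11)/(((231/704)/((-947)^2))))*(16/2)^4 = -45797356848.75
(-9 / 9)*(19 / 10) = -19 / 10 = -1.90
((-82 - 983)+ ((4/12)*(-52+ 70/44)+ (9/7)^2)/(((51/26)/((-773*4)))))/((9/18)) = 3763151330/82467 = 45632.21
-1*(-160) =160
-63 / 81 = -7 / 9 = -0.78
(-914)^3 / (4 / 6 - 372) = 1145327916 / 557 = 2056244.01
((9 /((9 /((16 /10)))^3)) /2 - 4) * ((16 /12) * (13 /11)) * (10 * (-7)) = 29297632 /66825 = 438.42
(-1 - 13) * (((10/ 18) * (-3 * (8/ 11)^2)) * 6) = 8960/ 121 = 74.05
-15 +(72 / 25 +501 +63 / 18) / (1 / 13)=329047 / 50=6580.94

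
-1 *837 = -837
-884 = -884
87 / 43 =2.02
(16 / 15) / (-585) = -0.00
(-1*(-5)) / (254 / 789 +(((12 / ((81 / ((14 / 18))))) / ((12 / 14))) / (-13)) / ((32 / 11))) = 15.70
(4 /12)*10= 10 /3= 3.33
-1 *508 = -508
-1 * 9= -9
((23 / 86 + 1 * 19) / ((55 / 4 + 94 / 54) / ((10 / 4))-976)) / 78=-74565 / 292744946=-0.00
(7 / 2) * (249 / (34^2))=1743 / 2312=0.75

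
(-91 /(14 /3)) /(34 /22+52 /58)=-12441 /1558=-7.99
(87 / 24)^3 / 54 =24389 / 27648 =0.88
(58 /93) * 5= 290 /93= 3.12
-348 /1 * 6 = -2088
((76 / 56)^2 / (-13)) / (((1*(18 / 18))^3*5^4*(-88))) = 361 / 140140000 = 0.00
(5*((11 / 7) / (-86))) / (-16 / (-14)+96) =-11 / 11696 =-0.00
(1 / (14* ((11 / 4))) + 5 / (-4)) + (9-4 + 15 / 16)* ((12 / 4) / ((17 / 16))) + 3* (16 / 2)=39.54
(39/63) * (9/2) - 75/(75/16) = -185/14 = -13.21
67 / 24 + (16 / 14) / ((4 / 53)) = 3013 / 168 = 17.93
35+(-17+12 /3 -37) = -15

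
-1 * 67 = -67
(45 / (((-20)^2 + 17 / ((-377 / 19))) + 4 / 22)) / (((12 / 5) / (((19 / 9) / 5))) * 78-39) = 0.00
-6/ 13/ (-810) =1/ 1755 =0.00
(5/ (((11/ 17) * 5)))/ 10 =17/ 110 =0.15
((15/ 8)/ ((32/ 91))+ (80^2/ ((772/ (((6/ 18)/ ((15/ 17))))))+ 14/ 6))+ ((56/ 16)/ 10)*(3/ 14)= 10.87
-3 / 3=-1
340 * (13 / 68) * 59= 3835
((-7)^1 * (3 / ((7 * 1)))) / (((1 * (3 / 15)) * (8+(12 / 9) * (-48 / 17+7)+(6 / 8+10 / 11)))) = -33660 / 34171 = -0.99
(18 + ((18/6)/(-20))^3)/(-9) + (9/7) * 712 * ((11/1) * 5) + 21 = 2820584021/56000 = 50367.57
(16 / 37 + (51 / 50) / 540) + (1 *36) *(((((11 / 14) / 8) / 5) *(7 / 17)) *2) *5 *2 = 35425693 / 5661000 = 6.26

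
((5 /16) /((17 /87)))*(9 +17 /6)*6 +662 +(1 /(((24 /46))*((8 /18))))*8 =810.05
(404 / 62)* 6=1212 / 31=39.10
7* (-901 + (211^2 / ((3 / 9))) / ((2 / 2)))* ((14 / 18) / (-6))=-3250219 / 27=-120378.48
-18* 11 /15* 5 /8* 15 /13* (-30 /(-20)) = -1485 /104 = -14.28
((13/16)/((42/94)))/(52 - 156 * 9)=-47/34944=-0.00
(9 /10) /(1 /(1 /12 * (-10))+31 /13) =117 /154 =0.76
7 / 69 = 0.10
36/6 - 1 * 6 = 0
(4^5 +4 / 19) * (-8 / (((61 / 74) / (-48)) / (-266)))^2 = 15726016478910.57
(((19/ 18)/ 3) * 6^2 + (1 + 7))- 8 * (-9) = 278/ 3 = 92.67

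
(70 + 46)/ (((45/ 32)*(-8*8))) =-58/ 45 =-1.29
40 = 40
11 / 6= 1.83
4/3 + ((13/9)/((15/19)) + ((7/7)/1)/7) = 3124/945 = 3.31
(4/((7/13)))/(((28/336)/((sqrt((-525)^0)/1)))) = 624/7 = 89.14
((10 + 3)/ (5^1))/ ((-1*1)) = -13/ 5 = -2.60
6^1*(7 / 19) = 42 / 19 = 2.21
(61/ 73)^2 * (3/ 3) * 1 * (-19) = -13.27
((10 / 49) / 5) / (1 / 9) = 0.37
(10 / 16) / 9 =5 / 72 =0.07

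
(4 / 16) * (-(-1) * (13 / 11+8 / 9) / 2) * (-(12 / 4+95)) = -25.37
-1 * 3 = -3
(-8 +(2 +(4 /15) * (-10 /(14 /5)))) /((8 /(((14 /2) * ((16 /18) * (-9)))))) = 146 /3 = 48.67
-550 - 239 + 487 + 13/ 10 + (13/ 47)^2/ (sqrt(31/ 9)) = -300.66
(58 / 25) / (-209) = -0.01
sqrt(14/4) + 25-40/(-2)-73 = -28 + sqrt(14)/2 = -26.13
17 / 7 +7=66 / 7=9.43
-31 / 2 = -15.50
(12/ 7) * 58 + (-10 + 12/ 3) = 654/ 7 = 93.43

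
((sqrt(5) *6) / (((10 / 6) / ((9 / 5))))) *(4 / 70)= 324 *sqrt(5) / 875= 0.83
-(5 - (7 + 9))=11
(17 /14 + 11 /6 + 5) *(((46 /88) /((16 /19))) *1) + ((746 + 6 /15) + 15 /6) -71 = 50479633 /73920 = 682.90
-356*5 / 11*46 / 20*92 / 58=-188324 / 319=-590.36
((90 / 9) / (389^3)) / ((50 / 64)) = 64 / 294319345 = 0.00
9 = 9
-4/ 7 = -0.57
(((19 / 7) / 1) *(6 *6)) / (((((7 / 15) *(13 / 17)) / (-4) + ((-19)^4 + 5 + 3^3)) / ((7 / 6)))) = 0.00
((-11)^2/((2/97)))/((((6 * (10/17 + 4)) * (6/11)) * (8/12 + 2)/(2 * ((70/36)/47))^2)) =2688653275/2679640704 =1.00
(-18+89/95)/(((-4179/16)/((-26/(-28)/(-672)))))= -21073/233438940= -0.00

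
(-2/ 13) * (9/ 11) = -18/ 143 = -0.13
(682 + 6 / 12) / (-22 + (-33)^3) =-195 / 10274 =-0.02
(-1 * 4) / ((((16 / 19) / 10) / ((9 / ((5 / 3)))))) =-513 / 2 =-256.50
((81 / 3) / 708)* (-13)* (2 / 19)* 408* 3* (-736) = 52700544 / 1121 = 47012.08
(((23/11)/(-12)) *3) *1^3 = -23/44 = -0.52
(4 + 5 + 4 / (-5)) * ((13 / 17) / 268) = 533 / 22780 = 0.02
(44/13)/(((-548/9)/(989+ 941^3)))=-82490622390/1781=-46317025.49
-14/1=-14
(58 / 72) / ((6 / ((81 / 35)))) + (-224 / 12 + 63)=37501 / 840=44.64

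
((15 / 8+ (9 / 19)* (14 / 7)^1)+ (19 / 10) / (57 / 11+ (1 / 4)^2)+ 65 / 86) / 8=0.49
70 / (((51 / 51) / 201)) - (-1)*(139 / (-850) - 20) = 11942361 / 850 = 14049.84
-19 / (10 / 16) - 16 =-232 / 5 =-46.40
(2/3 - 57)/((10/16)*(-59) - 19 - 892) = 1352/22749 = 0.06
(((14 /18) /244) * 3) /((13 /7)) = 49 /9516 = 0.01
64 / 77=0.83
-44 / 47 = -0.94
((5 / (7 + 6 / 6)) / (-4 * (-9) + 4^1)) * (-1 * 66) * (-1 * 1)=33 / 32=1.03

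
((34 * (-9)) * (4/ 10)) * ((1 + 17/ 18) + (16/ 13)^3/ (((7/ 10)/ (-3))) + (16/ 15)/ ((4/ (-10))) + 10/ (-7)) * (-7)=-95445718/ 10985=-8688.73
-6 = -6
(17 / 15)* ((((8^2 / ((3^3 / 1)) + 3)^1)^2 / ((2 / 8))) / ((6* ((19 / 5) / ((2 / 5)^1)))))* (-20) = -5718800 / 124659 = -45.88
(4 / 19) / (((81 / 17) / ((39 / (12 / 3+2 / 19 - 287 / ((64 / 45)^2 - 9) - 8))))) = 960772 / 20762541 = 0.05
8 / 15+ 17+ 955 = 14588 / 15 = 972.53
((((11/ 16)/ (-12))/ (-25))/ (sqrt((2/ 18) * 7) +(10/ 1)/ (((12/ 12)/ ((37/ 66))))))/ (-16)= -4477/ 170895360 +1331 * sqrt(7)/ 854476800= -0.00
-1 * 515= -515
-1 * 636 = -636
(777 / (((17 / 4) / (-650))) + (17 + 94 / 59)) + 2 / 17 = -119173033 / 1003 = -118816.58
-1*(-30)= 30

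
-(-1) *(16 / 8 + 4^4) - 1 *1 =257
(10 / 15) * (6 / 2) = 2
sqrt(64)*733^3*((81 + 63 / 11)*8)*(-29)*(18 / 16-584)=406456149829960368 / 11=36950559075450942.55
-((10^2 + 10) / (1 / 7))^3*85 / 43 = -38805305000 / 43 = -902448953.49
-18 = -18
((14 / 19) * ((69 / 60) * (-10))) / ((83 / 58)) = -5.92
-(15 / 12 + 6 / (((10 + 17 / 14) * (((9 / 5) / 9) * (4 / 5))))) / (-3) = 2885 / 1884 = 1.53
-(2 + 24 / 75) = -58 / 25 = -2.32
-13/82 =-0.16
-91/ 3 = -30.33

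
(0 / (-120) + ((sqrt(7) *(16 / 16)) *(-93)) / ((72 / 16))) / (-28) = 31 *sqrt(7) / 42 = 1.95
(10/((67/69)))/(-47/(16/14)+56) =5520/7973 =0.69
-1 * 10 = -10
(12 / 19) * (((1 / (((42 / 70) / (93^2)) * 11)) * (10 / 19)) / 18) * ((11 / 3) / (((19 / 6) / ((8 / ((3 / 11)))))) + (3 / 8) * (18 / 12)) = 756523225 / 905388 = 835.58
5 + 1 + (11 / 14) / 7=599 / 98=6.11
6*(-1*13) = -78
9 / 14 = 0.64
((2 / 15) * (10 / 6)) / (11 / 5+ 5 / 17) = 85 / 954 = 0.09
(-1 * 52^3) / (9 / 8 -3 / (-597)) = -223847936 / 1799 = -124429.09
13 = 13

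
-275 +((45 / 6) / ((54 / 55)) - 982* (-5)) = 167135 / 36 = 4642.64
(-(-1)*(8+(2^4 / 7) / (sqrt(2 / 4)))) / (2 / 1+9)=16*sqrt(2) / 77+8 / 11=1.02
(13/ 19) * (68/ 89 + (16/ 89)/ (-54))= 23764/ 45657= 0.52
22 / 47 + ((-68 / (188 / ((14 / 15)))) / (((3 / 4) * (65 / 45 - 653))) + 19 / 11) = 4161084 / 1894805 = 2.20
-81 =-81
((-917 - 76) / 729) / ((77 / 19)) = -6289 / 18711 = -0.34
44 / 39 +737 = 28787 / 39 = 738.13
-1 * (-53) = 53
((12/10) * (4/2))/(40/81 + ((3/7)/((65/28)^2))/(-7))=4.97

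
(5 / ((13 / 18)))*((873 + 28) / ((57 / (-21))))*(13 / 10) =-2987.53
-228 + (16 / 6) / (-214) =-73192 / 321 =-228.01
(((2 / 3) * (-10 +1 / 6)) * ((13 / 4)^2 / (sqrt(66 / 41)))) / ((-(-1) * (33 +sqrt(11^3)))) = -9971 * sqrt(246) / 19008 +9971 * sqrt(2706) / 69696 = -0.79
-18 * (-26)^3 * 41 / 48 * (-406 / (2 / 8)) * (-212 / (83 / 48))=4465789945344 / 83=53804698136.67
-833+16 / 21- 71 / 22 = -835.47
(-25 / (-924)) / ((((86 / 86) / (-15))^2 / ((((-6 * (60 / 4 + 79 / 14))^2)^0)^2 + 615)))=3750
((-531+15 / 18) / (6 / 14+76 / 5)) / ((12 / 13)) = -1447355 / 39384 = -36.75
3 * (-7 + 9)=6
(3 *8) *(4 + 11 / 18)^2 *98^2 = 132323912 / 27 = 4900885.63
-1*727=-727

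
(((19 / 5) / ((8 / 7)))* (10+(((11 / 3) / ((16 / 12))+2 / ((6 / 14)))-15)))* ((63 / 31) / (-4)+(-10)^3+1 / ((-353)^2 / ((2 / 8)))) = -310556124781 / 38628790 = -8039.50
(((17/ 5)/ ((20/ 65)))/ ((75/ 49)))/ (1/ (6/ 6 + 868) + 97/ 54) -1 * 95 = -1918547641/ 21086750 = -90.98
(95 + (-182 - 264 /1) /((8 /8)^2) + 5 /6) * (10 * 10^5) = -1050500000 /3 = -350166666.67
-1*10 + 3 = -7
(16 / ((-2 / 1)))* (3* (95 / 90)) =-76 / 3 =-25.33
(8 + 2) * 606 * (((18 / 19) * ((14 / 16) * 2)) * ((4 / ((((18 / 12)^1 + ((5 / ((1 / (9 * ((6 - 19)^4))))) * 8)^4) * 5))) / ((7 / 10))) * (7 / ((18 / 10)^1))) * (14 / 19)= 7918400 / 2689797482835890005649341440361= 0.00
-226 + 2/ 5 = -225.60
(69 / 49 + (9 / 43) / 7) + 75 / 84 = 19645 / 8428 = 2.33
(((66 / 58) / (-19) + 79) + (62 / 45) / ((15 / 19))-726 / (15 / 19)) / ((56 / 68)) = -378873356 / 371925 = -1018.68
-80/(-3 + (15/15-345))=80/347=0.23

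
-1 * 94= -94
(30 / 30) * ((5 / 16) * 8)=5 / 2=2.50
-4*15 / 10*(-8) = 48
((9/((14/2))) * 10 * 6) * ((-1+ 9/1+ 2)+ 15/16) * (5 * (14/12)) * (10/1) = 196875/4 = 49218.75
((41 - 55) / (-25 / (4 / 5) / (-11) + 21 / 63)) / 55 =-168 / 2095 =-0.08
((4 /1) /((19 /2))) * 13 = 5.47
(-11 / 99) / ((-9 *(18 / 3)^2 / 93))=31 / 972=0.03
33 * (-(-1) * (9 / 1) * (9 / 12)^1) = 891 / 4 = 222.75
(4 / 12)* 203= 203 / 3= 67.67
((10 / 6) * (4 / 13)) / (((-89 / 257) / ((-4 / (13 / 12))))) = 82240 / 15041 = 5.47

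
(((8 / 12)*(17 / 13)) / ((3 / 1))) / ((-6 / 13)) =-17 / 27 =-0.63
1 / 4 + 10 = 41 / 4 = 10.25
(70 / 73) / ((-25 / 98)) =-1372 / 365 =-3.76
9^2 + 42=123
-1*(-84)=84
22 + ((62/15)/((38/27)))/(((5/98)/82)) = 2252494/475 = 4742.09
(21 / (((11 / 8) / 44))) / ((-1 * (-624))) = 14 / 13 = 1.08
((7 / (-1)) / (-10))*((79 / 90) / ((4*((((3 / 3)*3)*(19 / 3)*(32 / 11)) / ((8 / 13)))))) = 0.00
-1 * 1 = -1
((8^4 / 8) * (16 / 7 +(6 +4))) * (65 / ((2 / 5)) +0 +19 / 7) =50923008 / 49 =1039245.06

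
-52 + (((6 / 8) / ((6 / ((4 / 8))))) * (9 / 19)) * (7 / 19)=-300289 / 5776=-51.99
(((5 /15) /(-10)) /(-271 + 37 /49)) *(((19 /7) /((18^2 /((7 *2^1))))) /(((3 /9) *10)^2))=931 /715068000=0.00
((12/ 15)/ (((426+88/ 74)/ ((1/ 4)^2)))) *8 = 37/ 39515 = 0.00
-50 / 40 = -5 / 4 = -1.25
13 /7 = 1.86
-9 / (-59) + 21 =1248 / 59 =21.15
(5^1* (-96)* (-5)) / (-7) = -2400 / 7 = -342.86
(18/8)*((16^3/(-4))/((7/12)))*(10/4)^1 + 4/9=-9873.84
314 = 314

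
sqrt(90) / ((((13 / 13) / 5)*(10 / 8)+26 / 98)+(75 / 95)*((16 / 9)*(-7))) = -33516*sqrt(10) / 104003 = -1.02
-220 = -220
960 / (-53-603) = -1.46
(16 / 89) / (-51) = -16 / 4539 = -0.00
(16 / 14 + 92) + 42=946 / 7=135.14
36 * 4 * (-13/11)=-1872/11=-170.18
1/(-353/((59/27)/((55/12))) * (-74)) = 0.00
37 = 37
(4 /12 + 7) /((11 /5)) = 10 /3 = 3.33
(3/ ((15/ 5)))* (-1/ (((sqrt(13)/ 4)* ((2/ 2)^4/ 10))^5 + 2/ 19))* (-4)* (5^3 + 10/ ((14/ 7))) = 207198617600000000000/ 41943039865963227-3248607232000000* sqrt(13)/ 41943039865963227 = 4939.72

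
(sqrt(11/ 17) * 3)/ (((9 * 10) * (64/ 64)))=sqrt(187)/ 510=0.03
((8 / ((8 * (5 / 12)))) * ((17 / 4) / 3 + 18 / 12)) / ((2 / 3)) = 21 / 2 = 10.50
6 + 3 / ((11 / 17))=117 / 11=10.64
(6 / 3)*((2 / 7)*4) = 16 / 7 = 2.29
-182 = -182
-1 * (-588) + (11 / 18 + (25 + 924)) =27677 / 18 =1537.61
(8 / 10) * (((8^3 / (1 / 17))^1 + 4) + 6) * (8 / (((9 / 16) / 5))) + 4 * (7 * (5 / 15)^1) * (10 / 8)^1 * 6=4462198 / 9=495799.78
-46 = -46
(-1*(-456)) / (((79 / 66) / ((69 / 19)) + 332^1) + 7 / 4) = 1.36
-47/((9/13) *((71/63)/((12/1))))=-722.87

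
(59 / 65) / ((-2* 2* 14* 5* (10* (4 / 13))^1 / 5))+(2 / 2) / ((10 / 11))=12261 / 11200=1.09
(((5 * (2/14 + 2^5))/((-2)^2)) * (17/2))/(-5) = -3825/56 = -68.30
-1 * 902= -902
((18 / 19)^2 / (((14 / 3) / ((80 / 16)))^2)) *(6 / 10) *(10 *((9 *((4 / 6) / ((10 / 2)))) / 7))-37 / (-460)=64942651 / 56958580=1.14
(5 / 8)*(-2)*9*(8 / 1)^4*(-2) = 92160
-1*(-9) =9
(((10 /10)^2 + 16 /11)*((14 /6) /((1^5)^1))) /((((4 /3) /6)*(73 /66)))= 1701 /73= 23.30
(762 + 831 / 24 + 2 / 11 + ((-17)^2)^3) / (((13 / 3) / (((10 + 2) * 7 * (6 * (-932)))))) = -374169387692268 / 143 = -2616569144701.17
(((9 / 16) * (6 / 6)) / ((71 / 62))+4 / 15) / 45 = 0.02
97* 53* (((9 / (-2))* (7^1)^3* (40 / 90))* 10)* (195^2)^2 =-50992953276037500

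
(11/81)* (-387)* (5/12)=-2365/108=-21.90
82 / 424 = 41 / 212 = 0.19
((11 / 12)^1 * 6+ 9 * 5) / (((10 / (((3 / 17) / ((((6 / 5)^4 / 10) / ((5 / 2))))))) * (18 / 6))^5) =0.00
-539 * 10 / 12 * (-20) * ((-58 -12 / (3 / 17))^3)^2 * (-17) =-611096374123804800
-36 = -36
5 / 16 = 0.31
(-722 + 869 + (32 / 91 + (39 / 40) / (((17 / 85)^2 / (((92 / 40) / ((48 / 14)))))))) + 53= 2524159 / 11648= 216.70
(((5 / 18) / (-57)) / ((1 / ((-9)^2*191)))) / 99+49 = 60491 / 1254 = 48.24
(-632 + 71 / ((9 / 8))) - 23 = -5327 / 9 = -591.89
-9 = -9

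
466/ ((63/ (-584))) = -272144/ 63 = -4319.75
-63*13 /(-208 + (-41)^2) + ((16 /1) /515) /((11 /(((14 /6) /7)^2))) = -13911049 /25033635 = -0.56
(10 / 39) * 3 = 10 / 13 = 0.77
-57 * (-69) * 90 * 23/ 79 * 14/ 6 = 18996390/ 79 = 240460.63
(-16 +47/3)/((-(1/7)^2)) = 49/3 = 16.33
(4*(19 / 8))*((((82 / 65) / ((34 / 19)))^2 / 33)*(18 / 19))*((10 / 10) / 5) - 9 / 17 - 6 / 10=-74026677 / 67156375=-1.10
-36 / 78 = -6 / 13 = -0.46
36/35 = 1.03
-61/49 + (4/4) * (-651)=-31960/49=-652.24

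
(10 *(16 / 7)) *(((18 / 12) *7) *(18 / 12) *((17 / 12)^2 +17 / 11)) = 28135 / 22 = 1278.86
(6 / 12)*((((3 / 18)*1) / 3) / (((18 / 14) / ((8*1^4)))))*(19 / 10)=133 / 405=0.33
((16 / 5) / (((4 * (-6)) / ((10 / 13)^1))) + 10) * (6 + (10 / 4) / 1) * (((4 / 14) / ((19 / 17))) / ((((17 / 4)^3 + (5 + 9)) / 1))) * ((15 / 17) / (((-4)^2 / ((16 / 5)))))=419968 / 10043761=0.04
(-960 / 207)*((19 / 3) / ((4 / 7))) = -10640 / 207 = -51.40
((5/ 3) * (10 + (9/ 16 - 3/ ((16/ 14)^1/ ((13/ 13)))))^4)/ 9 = 1300723205/ 1769472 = 735.09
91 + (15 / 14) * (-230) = -1088 / 7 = -155.43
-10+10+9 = 9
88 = 88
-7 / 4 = -1.75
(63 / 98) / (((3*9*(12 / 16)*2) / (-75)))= -25 / 21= -1.19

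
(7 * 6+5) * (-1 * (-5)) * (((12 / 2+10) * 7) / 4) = 6580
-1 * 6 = -6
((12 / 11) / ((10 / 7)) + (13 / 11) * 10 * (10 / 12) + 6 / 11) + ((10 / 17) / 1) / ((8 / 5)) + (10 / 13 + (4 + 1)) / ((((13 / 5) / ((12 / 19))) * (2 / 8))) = 617184043 / 36027420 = 17.13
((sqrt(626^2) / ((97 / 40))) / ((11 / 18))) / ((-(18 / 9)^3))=-56340 / 1067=-52.80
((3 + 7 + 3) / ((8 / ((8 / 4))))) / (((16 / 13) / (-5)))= -845 / 64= -13.20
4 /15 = 0.27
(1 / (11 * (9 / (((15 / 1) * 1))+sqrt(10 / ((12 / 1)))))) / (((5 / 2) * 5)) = -36 / 3905+2 * sqrt(30) / 781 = 0.00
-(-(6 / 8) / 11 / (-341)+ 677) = -10157711 / 15004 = -677.00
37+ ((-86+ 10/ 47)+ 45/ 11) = -23108/ 517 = -44.70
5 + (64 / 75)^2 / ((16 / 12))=10399 / 1875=5.55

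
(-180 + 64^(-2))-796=-3997695/ 4096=-976.00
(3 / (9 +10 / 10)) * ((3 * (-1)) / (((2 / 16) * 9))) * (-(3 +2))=4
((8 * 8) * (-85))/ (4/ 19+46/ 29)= -3027.72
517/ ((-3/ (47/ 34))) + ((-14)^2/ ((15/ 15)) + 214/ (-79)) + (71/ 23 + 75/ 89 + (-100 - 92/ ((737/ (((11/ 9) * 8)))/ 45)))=-216531459965/ 1105146642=-195.93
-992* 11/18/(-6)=2728/27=101.04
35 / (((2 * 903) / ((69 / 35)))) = 23 / 602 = 0.04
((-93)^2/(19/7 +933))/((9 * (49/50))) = 961/917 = 1.05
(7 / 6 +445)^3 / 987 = 19184262733 / 213192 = 89985.85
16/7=2.29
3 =3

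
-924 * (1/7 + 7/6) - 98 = -1308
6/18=1/3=0.33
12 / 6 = 2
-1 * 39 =-39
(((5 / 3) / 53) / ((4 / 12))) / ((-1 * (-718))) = 5 / 38054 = 0.00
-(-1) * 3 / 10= 0.30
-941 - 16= -957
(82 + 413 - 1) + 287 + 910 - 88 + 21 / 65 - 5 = 103891 / 65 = 1598.32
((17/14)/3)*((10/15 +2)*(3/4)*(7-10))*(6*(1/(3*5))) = -34/35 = -0.97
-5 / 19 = -0.26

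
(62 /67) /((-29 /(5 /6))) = -0.03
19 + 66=85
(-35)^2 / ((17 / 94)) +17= 115439 / 17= 6790.53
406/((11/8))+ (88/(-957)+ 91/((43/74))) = 18591422/41151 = 451.79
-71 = -71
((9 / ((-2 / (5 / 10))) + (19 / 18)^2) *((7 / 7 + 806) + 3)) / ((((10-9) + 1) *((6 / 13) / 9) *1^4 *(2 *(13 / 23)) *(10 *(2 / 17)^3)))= -7796931 / 16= -487308.19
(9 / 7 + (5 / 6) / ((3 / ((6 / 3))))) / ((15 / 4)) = 464 / 945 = 0.49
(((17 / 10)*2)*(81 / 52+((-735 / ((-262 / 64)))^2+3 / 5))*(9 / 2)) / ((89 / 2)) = 11083.90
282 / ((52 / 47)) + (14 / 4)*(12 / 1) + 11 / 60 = 231713 / 780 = 297.07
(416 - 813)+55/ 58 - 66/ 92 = -264645/ 667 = -396.77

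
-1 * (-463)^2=-214369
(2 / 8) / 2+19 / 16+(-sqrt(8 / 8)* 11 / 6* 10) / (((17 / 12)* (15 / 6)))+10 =1669 / 272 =6.14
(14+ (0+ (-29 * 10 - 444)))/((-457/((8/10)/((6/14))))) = 1344/457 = 2.94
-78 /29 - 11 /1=-397 /29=-13.69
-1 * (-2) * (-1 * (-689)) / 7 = 1378 / 7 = 196.86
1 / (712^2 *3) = 1 / 1520832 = 0.00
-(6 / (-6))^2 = -1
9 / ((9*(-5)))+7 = 34 / 5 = 6.80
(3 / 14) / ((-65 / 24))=-36 / 455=-0.08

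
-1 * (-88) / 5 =88 / 5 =17.60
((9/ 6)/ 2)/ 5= 3/ 20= 0.15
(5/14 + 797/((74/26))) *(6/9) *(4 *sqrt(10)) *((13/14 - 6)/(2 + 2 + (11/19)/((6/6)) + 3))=-65309137 *sqrt(10)/130536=-1582.14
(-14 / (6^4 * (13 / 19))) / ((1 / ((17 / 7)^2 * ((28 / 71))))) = -5491 / 149526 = -0.04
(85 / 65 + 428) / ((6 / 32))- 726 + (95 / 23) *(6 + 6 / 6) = 1592.55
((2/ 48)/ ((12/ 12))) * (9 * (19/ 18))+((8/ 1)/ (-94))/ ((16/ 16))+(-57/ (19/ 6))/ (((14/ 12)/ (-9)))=2197739/ 15792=139.17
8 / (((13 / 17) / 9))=1224 / 13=94.15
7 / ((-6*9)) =-7 / 54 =-0.13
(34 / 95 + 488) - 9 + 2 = 45729 / 95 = 481.36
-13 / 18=-0.72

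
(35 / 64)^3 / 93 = 42875 / 24379392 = 0.00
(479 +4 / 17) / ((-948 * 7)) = -8147 / 112812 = -0.07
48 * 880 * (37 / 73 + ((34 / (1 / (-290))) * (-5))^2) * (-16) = -119911432421806080 / 73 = -1642622361942549.04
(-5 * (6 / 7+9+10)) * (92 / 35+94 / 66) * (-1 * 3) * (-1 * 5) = -3253295 / 539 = -6035.80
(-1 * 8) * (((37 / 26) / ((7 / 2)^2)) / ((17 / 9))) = -5328 / 10829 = -0.49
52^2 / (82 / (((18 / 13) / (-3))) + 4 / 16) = -32448 / 2129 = -15.24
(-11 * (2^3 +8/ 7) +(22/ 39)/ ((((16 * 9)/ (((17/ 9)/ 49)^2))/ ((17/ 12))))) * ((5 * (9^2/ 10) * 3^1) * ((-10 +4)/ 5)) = 659067827429/ 44946720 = 14663.31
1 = 1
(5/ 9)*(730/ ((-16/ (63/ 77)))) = -1825/ 88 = -20.74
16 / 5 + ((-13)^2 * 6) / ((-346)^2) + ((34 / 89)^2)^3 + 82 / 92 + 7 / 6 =54082258545370481407 / 10263165609448520610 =5.27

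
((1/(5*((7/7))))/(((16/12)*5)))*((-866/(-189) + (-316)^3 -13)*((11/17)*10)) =-13120362937/2142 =-6125286.15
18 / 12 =3 / 2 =1.50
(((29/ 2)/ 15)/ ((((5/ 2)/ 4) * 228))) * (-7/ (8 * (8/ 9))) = -203/ 30400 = -0.01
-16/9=-1.78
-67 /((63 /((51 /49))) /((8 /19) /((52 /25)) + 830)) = -233563340 /254163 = -918.95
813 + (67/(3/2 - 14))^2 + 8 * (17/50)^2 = 526659/625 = 842.65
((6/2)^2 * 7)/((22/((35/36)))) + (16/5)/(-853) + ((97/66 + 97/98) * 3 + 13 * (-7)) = -1486724307/18390680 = -80.84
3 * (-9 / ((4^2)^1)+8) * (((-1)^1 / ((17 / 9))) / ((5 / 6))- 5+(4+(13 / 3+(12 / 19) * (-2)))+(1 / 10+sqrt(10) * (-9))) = 104111 / 3040- 3213 * sqrt(10) / 16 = -600.78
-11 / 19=-0.58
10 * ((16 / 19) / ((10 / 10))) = 160 / 19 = 8.42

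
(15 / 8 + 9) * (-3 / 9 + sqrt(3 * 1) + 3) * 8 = 87 * sqrt(3) + 232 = 382.69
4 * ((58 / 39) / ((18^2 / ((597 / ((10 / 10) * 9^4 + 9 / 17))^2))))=331895981 / 2183660525358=0.00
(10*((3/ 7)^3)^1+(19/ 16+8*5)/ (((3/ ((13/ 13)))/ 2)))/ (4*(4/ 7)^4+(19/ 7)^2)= 1627619/ 449112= 3.62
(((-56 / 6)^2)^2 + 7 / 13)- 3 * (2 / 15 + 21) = 39621674 / 5265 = 7525.48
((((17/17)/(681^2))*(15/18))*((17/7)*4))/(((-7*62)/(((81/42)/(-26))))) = 85/28491208564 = 0.00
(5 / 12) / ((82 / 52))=65 / 246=0.26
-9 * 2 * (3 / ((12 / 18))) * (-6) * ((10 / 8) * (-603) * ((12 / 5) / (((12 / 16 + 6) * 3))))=-43416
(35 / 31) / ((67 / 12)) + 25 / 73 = 82585 / 151621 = 0.54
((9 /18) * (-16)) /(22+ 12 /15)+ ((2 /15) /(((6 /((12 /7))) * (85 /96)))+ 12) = 1982696 /169575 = 11.69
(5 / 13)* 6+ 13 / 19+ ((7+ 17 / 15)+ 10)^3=4973035181 / 833625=5965.55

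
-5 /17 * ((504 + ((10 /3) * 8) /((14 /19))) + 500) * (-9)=327660 /119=2753.45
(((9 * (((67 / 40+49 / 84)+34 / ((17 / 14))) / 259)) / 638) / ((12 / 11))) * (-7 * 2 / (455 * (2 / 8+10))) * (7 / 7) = -3631 / 800672600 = -0.00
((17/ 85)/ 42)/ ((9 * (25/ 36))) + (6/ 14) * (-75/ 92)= -84191/ 241500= -0.35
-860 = -860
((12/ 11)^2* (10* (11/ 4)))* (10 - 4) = 2160/ 11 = 196.36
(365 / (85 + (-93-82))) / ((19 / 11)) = -803 / 342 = -2.35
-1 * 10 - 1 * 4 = -14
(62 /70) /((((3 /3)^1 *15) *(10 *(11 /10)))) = 31 /5775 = 0.01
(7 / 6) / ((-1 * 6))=-0.19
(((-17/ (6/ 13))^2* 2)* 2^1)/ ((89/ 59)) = 2881619/ 801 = 3597.53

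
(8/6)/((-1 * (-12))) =1/9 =0.11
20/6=10/3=3.33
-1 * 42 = -42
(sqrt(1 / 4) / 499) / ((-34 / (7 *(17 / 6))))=-0.00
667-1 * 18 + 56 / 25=16281 / 25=651.24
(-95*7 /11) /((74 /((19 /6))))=-12635 /4884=-2.59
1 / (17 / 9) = 9 / 17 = 0.53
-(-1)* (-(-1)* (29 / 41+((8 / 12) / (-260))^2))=0.71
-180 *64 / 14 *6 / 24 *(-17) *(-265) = -6487200 / 7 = -926742.86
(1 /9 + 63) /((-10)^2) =142 /225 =0.63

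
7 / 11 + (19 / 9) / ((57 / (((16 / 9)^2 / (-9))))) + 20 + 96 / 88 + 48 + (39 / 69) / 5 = 1738629844 / 24898995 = 69.83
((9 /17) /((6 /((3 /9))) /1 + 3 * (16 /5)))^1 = 15 /782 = 0.02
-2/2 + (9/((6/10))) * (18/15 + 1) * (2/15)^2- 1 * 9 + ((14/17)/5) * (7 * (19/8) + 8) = -27323/5100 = -5.36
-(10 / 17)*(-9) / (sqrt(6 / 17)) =15*sqrt(102) / 17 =8.91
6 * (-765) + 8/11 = -50482/11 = -4589.27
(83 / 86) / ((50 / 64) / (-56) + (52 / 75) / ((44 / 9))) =20451200 / 2709559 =7.55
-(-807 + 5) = 802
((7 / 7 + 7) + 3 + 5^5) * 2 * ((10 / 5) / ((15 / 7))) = 87808 / 15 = 5853.87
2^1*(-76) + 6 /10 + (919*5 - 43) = 22003 /5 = 4400.60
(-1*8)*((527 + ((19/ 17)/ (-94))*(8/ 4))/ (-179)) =3368432/ 143021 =23.55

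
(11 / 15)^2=121 / 225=0.54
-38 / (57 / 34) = -68 / 3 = -22.67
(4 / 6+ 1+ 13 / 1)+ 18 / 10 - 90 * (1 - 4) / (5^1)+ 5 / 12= 70.88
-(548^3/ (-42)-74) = 82284850/ 21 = 3918326.19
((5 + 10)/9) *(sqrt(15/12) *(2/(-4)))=-5 *sqrt(5)/12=-0.93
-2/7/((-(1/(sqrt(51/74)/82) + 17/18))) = -10404/376133065 + 17712 * sqrt(3774)/376133065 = 0.00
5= 5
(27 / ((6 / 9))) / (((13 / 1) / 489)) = 39609 / 26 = 1523.42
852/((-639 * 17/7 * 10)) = -14/255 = -0.05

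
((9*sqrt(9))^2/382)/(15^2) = 81/9550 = 0.01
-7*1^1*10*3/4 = -105/2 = -52.50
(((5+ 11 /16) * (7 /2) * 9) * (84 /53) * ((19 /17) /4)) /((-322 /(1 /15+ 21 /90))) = -980343 /13262720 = -0.07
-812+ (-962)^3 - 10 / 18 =-8012501465 / 9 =-890277940.56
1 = 1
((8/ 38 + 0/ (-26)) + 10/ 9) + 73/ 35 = 20393/ 5985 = 3.41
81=81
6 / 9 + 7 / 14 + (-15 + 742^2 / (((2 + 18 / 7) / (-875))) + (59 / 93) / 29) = -757903060707 / 7192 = -105381404.44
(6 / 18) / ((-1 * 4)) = -1 / 12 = -0.08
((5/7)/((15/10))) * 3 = 10/7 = 1.43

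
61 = 61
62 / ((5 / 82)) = 5084 / 5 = 1016.80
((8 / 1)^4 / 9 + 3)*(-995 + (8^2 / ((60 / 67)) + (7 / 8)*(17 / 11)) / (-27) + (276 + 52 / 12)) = -105412085443 / 320760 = -328632.27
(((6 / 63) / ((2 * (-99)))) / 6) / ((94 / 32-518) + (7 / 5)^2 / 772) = 38600 / 247999517073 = 0.00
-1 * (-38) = 38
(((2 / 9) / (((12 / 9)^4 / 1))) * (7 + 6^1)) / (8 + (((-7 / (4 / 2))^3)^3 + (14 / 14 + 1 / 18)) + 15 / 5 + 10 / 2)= -324 / 27931067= -0.00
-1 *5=-5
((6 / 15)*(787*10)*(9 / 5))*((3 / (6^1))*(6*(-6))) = -509976 / 5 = -101995.20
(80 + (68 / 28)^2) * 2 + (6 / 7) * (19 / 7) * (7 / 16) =67743 / 392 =172.81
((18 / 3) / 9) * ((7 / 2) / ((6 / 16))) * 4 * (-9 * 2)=-448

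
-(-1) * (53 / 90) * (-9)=-53 / 10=-5.30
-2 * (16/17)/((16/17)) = -2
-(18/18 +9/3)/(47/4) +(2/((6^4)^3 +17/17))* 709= -0.34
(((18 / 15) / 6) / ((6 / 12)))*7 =14 / 5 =2.80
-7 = -7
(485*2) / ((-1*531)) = -970 / 531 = -1.83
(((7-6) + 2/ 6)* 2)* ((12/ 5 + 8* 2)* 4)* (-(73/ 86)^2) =-3922144/ 27735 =-141.41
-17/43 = -0.40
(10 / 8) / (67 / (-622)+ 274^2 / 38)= 29545 / 46694726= 0.00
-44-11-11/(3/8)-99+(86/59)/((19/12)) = -613454/3363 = -182.41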